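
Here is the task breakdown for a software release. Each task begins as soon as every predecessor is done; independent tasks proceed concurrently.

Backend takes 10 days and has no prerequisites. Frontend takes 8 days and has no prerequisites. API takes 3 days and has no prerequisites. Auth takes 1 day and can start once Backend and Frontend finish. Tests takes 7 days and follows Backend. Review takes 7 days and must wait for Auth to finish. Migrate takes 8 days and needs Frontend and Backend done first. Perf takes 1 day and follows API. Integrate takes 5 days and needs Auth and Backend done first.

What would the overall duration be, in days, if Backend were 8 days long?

16

Actual critical path: Backend→Auth→Review = 10+1+7 = 18 ⇒ 18 days.
Backend is on the critical path; changing it to 8 makes that path 16 days.
No other chain overtakes it, so the finish is 16 days.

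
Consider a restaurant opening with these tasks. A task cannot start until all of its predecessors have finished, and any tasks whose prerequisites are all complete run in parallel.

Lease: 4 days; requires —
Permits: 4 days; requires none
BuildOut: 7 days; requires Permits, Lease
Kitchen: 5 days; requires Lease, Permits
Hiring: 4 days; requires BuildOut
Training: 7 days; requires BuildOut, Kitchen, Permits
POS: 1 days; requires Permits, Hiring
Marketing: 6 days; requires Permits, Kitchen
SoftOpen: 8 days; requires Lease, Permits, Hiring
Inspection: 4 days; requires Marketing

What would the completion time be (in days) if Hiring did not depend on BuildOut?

Before: longest chain Lease→BuildOut→Hiring→SoftOpen = 4+7+4+8 = 23, finish 23.
Without BuildOut→Hiring, Hiring's earliest start moves from 11 to 0.
After: Lease→Kitchen→Marketing→Inspection = 4+5+6+4 = 19 → 19 days.

19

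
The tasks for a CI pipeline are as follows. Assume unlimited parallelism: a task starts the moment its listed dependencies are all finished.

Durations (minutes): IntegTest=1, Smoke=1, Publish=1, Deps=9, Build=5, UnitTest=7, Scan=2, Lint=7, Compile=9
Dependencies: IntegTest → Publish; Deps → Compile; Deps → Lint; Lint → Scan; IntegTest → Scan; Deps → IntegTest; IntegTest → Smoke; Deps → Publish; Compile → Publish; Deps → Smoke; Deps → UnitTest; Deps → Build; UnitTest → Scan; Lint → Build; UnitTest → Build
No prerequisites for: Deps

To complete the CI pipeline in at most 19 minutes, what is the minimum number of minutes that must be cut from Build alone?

Current finish: 21 minutes; target: 19.
Build is on every critical path, so each minute cut from Build cuts the finish by one (this holds down to a finish of 19).
Need 21 − 19 = 2 minutes off Build → Build becomes 3 minutes, finish becomes 19.

2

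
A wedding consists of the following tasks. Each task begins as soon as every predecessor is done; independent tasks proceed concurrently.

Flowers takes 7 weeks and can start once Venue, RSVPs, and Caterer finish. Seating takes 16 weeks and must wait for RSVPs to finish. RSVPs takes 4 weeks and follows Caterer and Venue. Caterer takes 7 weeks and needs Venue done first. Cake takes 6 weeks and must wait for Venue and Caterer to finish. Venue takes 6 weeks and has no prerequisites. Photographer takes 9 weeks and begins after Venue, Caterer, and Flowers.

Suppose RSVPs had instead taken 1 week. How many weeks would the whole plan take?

Actual critical path: Venue→Caterer→RSVPs→Flowers→Photographer = 6+7+4+7+9 = 33 ⇒ 33 weeks.
RSVPs lies on that path, so at 1 week the path becomes 30 weeks.
No other chain overtakes it, so the finish is 30 weeks.

30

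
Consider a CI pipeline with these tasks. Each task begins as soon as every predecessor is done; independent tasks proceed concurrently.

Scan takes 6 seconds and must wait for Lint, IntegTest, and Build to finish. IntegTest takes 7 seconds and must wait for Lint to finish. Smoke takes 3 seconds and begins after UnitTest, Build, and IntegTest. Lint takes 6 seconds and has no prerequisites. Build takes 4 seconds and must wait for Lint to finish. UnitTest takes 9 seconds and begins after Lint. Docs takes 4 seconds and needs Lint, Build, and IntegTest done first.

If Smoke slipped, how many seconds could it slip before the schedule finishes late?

1

Lint→IntegTest→Scan = 6+7+6 = 19 sets the makespan at 19 seconds.
The longest chain containing Smoke totals 18 seconds.
So Smoke can slip 19 − 18 = 1 second.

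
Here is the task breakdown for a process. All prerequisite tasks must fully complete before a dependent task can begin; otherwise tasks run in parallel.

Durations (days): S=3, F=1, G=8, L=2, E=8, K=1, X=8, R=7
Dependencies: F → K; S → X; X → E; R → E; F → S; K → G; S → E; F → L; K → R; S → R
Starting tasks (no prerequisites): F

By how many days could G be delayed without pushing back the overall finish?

F→S→X→E = 1+3+8+8 = 20 sets the makespan at 20 days.
G finishes as early as 10 and must finish by 20.
Slack of G = 12 − 2 = 10 days.

10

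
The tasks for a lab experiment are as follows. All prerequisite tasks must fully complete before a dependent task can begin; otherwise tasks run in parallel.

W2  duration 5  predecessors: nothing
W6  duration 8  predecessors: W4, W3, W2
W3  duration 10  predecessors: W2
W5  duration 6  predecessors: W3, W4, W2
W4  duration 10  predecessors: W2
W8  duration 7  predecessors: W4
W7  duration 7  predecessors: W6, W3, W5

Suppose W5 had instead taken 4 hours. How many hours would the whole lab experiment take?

30

Actual critical path: W2→W3→W6→W7 = 5+10+8+7 = 30 ⇒ 30 hours.
The longest path through W5 is only 28 hours, so W5 has float 2.
No other chain overtakes it, so the finish is 30 hours.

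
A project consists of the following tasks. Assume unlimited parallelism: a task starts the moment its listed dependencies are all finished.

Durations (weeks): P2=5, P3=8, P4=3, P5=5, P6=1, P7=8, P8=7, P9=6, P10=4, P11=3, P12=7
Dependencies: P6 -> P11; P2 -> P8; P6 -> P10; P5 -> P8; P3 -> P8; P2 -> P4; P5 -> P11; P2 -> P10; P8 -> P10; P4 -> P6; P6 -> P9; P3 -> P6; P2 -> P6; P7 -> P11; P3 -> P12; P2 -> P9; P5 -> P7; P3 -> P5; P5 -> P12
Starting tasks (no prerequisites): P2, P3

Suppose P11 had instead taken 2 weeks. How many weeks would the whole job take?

24

Critical path before the change: P3→P5→P7→P11 = 8+5+8+3 = 24 giving 24 weeks.
Since P11 is critical, the -1 change carries straight to that chain (now 23 weeks).
The binding chain switches to P3→P5→P8→P10 = 8+5+7+4 = 24; finish 24 weeks.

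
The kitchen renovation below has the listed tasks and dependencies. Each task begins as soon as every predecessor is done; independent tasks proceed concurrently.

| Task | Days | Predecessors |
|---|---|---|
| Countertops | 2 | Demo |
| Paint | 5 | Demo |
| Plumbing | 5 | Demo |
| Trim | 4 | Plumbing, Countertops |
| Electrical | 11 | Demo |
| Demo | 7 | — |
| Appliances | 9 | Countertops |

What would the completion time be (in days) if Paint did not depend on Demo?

With the dependency in place, Demo→Electrical = 7+11 = 18 sets the finish at 18 days.
Without Demo→Paint, Paint's earliest start moves from 7 to 0.
The longest chain is now Demo→Electrical = 7+11 = 18, so the project takes 18 days.

18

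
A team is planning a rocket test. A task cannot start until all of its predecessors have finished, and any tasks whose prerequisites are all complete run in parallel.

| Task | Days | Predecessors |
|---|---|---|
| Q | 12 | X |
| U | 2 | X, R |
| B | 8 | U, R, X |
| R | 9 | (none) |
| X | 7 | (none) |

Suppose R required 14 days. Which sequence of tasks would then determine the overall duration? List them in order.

The binding path is R→U→B = 9+2+8 = 19; finish at 19 days.
Since R is critical, the +5 change carries straight to that chain (now 24 days).
No other chain overtakes it, so the finish is 24 days.

R, U, B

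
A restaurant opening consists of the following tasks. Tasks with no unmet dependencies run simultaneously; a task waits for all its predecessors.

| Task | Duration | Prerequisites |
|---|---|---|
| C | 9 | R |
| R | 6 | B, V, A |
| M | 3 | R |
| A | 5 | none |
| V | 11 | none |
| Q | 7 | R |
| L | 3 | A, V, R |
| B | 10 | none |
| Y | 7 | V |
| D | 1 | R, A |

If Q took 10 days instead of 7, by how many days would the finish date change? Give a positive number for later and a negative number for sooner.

As given, the longest chain is V→R→C = 11+6+9 = 26, so the finish is 26 days.
The longest path through Q is only 24 days, so Q has float 2.
New critical path: V→R→Q = 11+6+10 = 27 ⇒ 27 days.
Change in finish: 27 − 26 = +1 days.

1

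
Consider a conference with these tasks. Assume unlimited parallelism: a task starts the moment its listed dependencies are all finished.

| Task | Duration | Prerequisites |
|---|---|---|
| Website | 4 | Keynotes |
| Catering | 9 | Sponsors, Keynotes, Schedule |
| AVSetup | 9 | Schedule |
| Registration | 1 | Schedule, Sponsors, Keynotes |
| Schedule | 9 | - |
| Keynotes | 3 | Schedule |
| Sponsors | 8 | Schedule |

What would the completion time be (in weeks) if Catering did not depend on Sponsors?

With the dependency in place, Schedule→Sponsors→Catering = 9+8+9 = 26 sets the finish at 26 weeks.
Without Sponsors→Catering, Catering's earliest start moves from 17 to 12.
New critical path: Schedule→Keynotes→Catering = 9+3+9 = 21 ⇒ 21 weeks.

21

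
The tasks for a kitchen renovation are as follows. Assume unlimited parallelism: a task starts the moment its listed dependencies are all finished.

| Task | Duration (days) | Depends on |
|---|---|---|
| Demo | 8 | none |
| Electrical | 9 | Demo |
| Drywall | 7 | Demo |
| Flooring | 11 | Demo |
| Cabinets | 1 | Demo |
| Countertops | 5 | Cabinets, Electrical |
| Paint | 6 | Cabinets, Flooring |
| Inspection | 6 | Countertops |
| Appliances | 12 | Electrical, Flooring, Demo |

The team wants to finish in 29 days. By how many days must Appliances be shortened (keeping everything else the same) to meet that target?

2

Current finish: 31 days; target: 29.
Appliances is on every critical path, so each day cut from Appliances cuts the finish by one (this holds down to a finish of 28).
Need 31 − 29 = 2 days off Appliances → Appliances becomes 10 days, finish becomes 29.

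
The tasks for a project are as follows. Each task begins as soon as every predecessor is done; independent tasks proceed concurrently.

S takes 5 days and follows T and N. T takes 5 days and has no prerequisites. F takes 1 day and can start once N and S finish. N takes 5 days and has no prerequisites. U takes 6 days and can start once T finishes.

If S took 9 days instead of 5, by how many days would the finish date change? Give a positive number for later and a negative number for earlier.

4

Baseline: N→S→F = 5+5+1 = 11 → 11 days.
S lies on that path, so at 9 days the path becomes 15 days.
The critical path is still N→S→F; finish is now 15 days.
Change in finish: 15 − 11 = +4 days.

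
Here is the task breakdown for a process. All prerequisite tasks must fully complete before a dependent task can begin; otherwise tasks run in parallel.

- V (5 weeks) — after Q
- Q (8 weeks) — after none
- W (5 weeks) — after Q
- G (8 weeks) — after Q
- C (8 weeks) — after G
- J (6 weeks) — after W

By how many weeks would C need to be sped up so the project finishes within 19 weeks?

5

Current finish: 24 weeks; target: 19.
C is on every critical path, so each week cut from C cuts the finish by one (this holds down to a finish of 19).
Need 24 − 19 = 5 weeks off C → C becomes 3 weeks, finish becomes 19.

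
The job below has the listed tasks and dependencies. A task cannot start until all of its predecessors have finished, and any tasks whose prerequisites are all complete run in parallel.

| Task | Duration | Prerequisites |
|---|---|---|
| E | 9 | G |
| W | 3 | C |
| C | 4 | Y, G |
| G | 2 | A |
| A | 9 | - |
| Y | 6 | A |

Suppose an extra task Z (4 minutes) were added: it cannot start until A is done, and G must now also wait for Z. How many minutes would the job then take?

24

Originally the job takes 22 minutes.
With Z inserted, G now waits for max(A, Z).
New critical path: A→Z→G→E = 9+4+2+9 = 24 ⇒ 24 minutes.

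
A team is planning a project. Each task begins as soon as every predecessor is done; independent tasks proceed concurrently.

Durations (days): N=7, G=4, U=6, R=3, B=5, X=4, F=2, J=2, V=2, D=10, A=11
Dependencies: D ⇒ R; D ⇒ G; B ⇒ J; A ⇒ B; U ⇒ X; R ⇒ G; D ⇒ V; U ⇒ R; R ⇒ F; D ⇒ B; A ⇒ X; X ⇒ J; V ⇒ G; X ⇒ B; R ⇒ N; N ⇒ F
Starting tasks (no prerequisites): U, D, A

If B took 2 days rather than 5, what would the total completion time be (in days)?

22

Critical path before the change: A→X→B→J = 11+4+5+2 = 22 giving 22 days.
Since B is critical, the -3 change carries straight to that chain (now 19 days).
Now D→R→N→F = 10+3+7+2 = 22 is longest, so the finish becomes 22 days.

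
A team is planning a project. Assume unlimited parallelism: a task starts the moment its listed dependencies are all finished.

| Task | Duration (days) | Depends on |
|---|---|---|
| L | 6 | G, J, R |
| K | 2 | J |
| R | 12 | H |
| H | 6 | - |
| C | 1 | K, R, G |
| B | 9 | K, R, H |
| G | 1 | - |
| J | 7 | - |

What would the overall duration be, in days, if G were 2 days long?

Critical path before the change: H→R→B = 6+12+9 = 27 giving 27 days.
G has 20 days of float (longest path through it is 7).
The critical path is still H→R→B; finish is now 27 days.

27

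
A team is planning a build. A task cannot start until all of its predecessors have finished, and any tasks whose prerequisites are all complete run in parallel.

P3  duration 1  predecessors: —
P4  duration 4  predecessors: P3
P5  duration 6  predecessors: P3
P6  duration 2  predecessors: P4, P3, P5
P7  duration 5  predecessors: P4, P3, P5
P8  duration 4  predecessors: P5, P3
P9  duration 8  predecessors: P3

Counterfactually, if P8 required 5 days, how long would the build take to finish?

Actual critical path: P3→P5→P7 = 1+6+5 = 12 ⇒ 12 days.
P8 has 1 day of float (longest path through it is 11).
No other chain overtakes it, so the finish is 12 days.

12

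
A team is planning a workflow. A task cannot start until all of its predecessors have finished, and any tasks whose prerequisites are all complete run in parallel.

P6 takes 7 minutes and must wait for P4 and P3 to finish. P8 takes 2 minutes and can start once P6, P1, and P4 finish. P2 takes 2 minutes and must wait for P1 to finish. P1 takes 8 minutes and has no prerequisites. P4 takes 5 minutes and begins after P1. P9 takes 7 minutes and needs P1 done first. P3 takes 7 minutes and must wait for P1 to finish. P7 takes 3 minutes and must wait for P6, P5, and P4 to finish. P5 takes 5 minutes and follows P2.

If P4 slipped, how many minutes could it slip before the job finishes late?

2

The longest chain is P1→P3→P6→P7 = 8+7+7+3 = 25; overall finish 25 minutes.
P4 finishes as early as 13 and must finish by 15.
Slack of P4 = 10 − 8 = 2 minutes.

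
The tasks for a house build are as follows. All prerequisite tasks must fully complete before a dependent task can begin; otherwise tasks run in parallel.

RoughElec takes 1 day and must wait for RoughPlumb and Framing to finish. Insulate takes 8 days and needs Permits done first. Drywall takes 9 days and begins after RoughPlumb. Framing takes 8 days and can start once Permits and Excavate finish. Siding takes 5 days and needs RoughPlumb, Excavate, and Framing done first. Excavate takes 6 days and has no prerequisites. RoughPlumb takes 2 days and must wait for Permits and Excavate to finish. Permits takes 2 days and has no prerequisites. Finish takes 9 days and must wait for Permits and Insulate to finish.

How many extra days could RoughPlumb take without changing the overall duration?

2

Critical path: Permits→Insulate→Finish = 2+8+9 = 19, so the finish is 19 days.
Longest path through RoughPlumb: 17 days (earliest finish 8, latest finish 10).
So RoughPlumb can slip 10 − 8 = 2 days.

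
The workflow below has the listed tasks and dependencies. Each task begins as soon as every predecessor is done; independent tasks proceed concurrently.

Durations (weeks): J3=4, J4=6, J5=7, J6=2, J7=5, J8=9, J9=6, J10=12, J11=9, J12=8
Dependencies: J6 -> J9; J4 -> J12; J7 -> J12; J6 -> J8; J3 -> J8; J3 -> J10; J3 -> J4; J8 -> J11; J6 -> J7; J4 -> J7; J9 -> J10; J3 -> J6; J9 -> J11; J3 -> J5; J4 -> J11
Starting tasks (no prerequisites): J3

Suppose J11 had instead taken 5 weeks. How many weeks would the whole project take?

The binding path is J3→J6→J8→J11 = 4+2+9+9 = 24; finish at 24 weeks.
Since J11 is critical, the -4 change carries straight to that chain (now 20 weeks).
Now J3→J6→J9→J10 = 4+2+6+12 = 24 is longest, so the finish becomes 24 weeks.

24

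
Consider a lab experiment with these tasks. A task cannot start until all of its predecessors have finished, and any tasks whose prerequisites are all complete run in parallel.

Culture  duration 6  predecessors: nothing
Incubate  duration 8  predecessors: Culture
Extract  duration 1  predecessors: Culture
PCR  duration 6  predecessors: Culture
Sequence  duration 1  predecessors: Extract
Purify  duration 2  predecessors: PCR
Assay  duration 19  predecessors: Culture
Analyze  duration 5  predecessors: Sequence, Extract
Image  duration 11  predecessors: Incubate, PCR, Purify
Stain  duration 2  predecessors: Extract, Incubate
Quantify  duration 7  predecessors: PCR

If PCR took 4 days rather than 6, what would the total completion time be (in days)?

The binding path is Culture→PCR→Purify→Image = 6+6+2+11 = 25; finish at 25 days.
PCR lies on that path, so at 4 days the path becomes 23 days.
New critical path: Culture→Incubate→Image = 6+8+11 = 25 ⇒ 25 days.

25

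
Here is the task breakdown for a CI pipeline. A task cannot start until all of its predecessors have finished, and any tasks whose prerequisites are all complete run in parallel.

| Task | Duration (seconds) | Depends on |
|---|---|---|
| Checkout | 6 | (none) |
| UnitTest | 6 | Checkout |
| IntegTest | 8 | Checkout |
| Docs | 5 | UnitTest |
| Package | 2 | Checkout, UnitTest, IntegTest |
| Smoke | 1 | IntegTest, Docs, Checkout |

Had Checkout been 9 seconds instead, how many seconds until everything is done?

21

The binding path is Checkout→UnitTest→Docs→Smoke = 6+6+5+1 = 18; finish at 18 seconds.
Since Checkout is critical, the +3 change carries straight to that chain (now 21 seconds).
No other chain overtakes it, so the finish is 21 seconds.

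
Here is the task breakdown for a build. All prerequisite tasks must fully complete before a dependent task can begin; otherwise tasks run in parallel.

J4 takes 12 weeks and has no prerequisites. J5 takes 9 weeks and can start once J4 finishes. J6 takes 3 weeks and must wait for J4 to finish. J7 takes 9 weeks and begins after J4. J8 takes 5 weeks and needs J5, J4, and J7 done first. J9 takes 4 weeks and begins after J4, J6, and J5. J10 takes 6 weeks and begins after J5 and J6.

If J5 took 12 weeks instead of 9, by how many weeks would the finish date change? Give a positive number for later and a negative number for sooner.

3

The binding path is J4→J5→J10 = 12+9+6 = 27; finish at 27 weeks.
Since J5 is critical, the +3 change carries straight to that chain (now 30 weeks).
That remains the longest chain; total 30 weeks.
Change in finish: 30 − 27 = +3 weeks.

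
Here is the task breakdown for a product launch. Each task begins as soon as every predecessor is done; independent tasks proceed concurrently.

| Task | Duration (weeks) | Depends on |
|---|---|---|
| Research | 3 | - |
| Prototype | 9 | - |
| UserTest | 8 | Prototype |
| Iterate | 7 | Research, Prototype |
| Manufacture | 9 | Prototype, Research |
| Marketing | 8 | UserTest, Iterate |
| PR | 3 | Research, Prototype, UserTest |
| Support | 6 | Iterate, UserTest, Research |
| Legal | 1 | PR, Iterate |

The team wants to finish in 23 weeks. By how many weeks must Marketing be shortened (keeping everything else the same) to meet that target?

2

Current finish: 25 weeks; target: 23.
Marketing is on every critical path, so each week cut from Marketing cuts the finish by one (this holds down to a finish of 23).
Need 25 − 23 = 2 weeks off Marketing → Marketing becomes 6 weeks, finish becomes 23.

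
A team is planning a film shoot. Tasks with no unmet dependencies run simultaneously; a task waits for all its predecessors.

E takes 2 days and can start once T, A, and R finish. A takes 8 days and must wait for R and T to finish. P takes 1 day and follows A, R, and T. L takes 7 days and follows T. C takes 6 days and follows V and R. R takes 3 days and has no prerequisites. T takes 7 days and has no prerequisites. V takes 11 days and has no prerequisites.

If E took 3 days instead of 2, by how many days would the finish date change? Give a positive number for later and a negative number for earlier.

1

The binding path is T→A→E = 7+8+2 = 17; finish at 17 days.
E is on the critical path; changing it to 3 makes that path 18 days.
That remains the longest chain; total 18 days.
Change in finish: 18 − 17 = +1 days.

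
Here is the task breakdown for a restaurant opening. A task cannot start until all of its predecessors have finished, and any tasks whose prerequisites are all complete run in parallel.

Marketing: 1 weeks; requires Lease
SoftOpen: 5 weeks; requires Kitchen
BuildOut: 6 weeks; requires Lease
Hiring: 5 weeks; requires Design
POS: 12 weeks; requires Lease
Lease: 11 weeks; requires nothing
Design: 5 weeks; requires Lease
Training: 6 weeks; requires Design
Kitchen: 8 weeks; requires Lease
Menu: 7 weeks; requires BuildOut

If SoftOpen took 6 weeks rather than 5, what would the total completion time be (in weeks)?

Critical path before the change: Lease→Kitchen→SoftOpen = 11+8+5 = 24 giving 24 weeks.
SoftOpen lies on that path, so at 6 weeks the path becomes 25 weeks.
The critical path is still Lease→Kitchen→SoftOpen; finish is now 25 weeks.

25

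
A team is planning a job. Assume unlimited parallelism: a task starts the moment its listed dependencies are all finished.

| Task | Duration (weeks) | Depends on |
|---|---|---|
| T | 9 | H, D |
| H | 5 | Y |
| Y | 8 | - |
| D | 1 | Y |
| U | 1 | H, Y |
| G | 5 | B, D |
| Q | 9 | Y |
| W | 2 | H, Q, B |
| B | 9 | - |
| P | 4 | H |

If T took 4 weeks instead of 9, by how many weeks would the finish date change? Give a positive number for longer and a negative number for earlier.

Actual critical path: Y→H→T = 8+5+9 = 22 ⇒ 22 weeks.
T is on the critical path; changing it to 4 makes that path 17 weeks.
Now Y→Q→W = 8+9+2 = 19 is longest, so the finish becomes 19 weeks.
Change in finish: 19 − 22 = -3 weeks.

-3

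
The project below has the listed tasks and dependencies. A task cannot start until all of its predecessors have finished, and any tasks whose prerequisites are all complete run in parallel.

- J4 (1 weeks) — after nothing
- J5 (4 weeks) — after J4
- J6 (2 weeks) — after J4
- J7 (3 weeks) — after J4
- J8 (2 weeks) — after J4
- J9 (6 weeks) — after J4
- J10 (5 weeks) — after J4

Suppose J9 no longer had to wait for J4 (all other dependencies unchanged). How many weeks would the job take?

6

Original critical path: J4→J9 = 1+6 = 7 ⇒ 7 weeks.
Without J4→J9, J9's earliest start moves from 1 to 0.
After: J4→J10 = 1+5 = 6 → 6 weeks.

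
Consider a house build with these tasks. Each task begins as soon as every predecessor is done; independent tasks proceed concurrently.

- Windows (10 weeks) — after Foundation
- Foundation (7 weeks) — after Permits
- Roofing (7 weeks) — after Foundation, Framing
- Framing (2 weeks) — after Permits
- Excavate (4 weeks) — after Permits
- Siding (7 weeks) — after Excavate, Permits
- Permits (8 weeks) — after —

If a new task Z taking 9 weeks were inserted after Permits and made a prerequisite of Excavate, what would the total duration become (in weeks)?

28

Originally the project takes 25 weeks.
With Z inserted, Excavate now waits for max(Permits, Z).
New critical path: Permits→Z→Excavate→Siding = 8+9+4+7 = 28 ⇒ 28 weeks.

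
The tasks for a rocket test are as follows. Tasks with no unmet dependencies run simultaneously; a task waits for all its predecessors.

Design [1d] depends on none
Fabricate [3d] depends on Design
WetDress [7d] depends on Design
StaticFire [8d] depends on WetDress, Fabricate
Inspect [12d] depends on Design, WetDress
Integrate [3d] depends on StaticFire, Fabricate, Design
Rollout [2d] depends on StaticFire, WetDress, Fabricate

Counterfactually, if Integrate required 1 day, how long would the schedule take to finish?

20

Actual critical path: Design→WetDress→Inspect = 1+7+12 = 20 ⇒ 20 days.
Integrate has 1 day of float (longest path through it is 19).
No other chain overtakes it, so the finish is 20 days.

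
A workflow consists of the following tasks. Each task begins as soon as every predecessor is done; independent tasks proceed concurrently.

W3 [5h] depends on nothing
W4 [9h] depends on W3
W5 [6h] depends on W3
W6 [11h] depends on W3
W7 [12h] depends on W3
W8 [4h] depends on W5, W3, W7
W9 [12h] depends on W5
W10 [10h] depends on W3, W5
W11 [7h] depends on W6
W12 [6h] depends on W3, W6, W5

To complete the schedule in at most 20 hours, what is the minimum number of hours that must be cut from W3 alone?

3

Current finish: 23 hours; target: 20.
W3 is on every critical path, so each hour cut from W3 cuts the finish by one (this holds down to a finish of 19).
Need 23 − 20 = 3 hours off W3 → W3 becomes 2 hours, finish becomes 20.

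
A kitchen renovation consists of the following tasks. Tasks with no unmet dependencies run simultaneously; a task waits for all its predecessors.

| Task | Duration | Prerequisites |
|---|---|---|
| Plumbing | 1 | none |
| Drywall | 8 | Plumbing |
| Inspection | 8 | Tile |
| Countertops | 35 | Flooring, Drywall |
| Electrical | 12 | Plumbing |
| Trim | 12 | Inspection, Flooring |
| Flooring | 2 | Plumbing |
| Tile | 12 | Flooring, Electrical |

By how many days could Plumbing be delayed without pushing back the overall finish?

0

Plumbing→Electrical→Tile→Inspection→Trim = 1+12+12+8+12 = 45 sets the makespan at 45 days.
The longest chain containing Plumbing totals 45 days.
So Plumbing can slip 1 − 1 = 0 days.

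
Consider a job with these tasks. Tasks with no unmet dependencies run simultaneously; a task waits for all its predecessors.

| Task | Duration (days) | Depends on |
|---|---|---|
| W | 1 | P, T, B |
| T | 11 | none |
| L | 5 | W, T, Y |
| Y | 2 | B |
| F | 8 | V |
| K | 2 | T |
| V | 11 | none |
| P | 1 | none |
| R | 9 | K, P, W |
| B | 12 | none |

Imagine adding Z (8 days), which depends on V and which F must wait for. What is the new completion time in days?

Originally the job takes 22 days.
With Z inserted, F now waits for max(V, Z).
New critical path: V→Z→F = 11+8+8 = 27 ⇒ 27 days.

27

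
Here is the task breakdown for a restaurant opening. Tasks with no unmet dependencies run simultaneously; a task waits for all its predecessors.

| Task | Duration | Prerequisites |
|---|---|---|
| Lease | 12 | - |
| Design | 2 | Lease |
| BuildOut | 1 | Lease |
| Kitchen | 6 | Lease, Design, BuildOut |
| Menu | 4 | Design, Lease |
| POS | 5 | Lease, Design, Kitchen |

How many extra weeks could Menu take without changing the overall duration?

7

Critical path: Lease→Design→Kitchen→POS = 12+2+6+5 = 25, so the finish is 25 weeks.
Menu finishes as early as 18 and must finish by 25.
Slack of Menu = 21 − 14 = 7 weeks.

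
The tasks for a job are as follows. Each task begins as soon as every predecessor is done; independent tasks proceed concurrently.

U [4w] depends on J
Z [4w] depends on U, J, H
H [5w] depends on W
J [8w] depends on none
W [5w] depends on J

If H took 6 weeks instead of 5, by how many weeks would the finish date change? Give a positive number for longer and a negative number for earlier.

1

The binding path is J→W→H→Z = 8+5+5+4 = 22; finish at 22 weeks.
H is on the critical path; changing it to 6 makes that path 23 weeks.
The critical path is still J→W→H→Z; finish is now 23 weeks.
Change in finish: 23 − 22 = +1 weeks.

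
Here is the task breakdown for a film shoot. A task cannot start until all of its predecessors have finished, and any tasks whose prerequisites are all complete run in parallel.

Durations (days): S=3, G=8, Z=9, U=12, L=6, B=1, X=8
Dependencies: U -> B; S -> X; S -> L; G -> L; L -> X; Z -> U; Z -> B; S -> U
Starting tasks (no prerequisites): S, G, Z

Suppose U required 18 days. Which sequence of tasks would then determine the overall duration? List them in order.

Z, U, B

Critical path before the change: Z→U→B = 9+12+1 = 22 giving 22 days.
U is on the critical path; changing it to 18 makes that path 28 days.
No other chain overtakes it, so the finish is 28 days.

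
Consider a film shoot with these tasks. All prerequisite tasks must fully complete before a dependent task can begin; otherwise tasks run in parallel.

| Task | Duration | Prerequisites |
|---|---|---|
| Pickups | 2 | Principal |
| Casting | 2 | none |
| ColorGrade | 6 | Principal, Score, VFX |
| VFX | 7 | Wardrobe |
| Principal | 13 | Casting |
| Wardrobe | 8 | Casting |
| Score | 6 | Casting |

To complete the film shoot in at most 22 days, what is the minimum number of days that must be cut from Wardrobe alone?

Current finish: 23 days; target: 22.
Wardrobe is on every critical path, so each day cut from Wardrobe cuts the finish by one (this holds down to a finish of 21).
Need 23 − 22 = 1 day off Wardrobe → Wardrobe becomes 7 days, finish becomes 22.

1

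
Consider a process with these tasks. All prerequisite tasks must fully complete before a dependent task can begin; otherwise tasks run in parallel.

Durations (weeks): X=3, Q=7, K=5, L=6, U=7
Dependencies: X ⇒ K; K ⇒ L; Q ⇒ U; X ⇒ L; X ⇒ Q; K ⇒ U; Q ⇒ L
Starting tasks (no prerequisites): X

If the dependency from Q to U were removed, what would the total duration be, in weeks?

With the dependency in place, X→Q→U = 3+7+7 = 17 sets the finish at 17 weeks.
Without Q→U, U's earliest start moves from 10 to 8.
The longest chain is now X→Q→L = 3+7+6 = 16, so the job takes 16 weeks.

16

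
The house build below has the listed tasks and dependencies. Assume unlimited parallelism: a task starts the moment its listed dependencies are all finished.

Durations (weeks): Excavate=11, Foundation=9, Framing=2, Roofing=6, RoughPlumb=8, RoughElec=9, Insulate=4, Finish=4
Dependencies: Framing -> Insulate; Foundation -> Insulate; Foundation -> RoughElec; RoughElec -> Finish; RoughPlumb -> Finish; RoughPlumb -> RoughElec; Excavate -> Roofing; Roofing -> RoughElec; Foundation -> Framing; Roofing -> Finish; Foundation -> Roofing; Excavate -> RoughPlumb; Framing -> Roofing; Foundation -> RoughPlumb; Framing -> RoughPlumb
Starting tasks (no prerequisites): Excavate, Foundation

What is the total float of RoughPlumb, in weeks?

0

The longest chain is Excavate→RoughPlumb→RoughElec→Finish = 11+8+9+4 = 32; overall finish 32 weeks.
RoughPlumb finishes as early as 19 and must finish by 19.
So RoughPlumb can slip 19 − 19 = 0 weeks.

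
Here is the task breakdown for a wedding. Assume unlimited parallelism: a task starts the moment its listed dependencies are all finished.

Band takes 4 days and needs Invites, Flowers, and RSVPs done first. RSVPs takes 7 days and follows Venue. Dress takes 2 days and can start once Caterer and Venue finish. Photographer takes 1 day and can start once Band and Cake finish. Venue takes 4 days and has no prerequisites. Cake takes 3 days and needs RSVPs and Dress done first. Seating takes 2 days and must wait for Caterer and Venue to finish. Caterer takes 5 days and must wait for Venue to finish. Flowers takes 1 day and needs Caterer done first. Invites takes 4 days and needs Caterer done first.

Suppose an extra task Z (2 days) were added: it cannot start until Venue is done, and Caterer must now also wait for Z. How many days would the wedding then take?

Originally the wedding takes 18 days.
With Z inserted, Caterer now waits for max(Venue, Z).
New critical path: Venue→Z→Caterer→Invites→Band→Photographer = 4+2+5+4+4+1 = 20 ⇒ 20 days.

20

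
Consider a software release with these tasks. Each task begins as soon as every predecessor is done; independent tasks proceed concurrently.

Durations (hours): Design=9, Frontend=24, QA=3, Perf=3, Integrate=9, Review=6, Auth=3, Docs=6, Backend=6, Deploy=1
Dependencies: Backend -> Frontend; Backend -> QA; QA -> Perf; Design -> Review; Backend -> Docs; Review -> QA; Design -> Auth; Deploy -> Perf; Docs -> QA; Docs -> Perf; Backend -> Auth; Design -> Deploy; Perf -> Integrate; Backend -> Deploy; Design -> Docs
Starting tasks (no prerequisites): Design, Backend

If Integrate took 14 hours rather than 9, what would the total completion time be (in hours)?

35

Baseline: Design→Docs→QA→Perf→Integrate = 9+6+3+3+9 = 30 → 30 hours.
Integrate is on the critical path; changing it to 14 makes that path 35 hours.
No other chain overtakes it, so the finish is 35 hours.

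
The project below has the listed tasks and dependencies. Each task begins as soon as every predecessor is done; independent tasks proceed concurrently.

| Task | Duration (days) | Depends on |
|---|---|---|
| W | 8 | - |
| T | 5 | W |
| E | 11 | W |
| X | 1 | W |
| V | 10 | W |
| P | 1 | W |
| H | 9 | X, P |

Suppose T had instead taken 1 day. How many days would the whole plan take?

19

As given, the longest chain is W→E = 8+11 = 19, so the finish is 19 days.
T has 6 days of float (longest path through it is 13).
That remains the longest chain; total 19 days.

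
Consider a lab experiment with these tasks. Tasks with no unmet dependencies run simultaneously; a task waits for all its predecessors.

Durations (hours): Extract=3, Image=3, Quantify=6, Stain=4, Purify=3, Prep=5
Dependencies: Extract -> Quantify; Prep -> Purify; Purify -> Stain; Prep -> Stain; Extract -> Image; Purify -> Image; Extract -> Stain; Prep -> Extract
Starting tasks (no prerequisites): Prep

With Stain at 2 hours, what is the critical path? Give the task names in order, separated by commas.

The binding path is Prep→Extract→Quantify = 5+3+6 = 14; finish at 14 hours.
The longest path through Stain is only 12 hours, so Stain has float 2.
The critical path is still Prep→Extract→Quantify; finish is now 14 hours.

Prep, Extract, Quantify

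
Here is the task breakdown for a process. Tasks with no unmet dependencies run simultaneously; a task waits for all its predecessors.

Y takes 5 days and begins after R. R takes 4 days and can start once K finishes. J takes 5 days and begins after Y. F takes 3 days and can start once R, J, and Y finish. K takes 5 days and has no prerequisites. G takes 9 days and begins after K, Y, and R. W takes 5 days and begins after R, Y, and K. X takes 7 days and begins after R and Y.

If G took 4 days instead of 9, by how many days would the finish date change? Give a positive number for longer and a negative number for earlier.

-1

As given, the longest chain is K→R→Y→G = 5+4+5+9 = 23, so the finish is 23 days.
G lies on that path, so at 4 days the path becomes 18 days.
New critical path: K→R→Y→J→F = 5+4+5+5+3 = 22 ⇒ 22 days.
Change in finish: 22 − 23 = -1 days.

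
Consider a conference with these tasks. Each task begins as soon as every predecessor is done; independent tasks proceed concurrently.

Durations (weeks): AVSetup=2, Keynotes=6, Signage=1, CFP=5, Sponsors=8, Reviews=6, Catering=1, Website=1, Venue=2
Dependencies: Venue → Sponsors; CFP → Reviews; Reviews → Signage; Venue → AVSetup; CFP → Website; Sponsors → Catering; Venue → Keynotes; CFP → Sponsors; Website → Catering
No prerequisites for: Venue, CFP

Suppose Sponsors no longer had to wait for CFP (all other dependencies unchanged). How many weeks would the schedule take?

12

Before: longest chain CFP→Sponsors→Catering = 5+8+1 = 14, finish 14.
Without CFP→Sponsors, Sponsors's earliest start moves from 5 to 2.
The longest chain is now CFP→Reviews→Signage = 5+6+1 = 12, so the schedule takes 12 weeks.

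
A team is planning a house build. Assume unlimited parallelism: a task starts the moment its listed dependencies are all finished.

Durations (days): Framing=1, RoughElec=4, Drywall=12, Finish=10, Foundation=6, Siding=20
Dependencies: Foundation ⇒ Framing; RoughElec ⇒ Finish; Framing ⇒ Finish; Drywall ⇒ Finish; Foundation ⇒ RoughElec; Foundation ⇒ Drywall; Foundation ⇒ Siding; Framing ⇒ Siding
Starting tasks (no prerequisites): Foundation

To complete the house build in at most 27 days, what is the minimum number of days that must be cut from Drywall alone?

1

Current finish: 28 days; target: 27.
Drywall is on every critical path, so each day cut from Drywall cuts the finish by one (this holds down to a finish of 27).
Need 28 − 27 = 1 day off Drywall → Drywall becomes 11 days, finish becomes 27.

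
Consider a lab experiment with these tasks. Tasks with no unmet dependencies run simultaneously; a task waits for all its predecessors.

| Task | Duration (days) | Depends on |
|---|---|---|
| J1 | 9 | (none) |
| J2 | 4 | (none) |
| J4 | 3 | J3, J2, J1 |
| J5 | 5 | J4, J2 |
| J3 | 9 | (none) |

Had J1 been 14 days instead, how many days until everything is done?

Baseline: J1→J4→J5 = 9+3+5 = 17 → 17 days.
Since J1 is critical, the +5 change carries straight to that chain (now 22 days).
No other chain overtakes it, so the finish is 22 days.

22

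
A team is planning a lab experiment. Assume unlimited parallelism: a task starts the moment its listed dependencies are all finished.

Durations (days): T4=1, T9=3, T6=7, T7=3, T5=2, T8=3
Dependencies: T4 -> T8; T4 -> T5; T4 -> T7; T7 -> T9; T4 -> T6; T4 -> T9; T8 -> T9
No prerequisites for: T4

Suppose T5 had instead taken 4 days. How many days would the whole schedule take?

8

Critical path before the change: T4→T6 = 1+7 = 8 giving 8 days.
T5 is off the critical path — its longest chain is 3 days, giving 5 of slack.
That remains the longest chain; total 8 days.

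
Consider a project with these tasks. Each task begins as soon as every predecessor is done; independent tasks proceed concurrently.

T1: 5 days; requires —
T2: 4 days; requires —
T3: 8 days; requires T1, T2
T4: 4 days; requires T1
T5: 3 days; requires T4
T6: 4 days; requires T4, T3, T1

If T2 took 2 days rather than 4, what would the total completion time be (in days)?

As given, the longest chain is T1→T3→T6 = 5+8+4 = 17, so the finish is 17 days.
T2 is off the critical path — its longest chain is 16 days, giving 1 of slack.
That remains the longest chain; total 17 days.

17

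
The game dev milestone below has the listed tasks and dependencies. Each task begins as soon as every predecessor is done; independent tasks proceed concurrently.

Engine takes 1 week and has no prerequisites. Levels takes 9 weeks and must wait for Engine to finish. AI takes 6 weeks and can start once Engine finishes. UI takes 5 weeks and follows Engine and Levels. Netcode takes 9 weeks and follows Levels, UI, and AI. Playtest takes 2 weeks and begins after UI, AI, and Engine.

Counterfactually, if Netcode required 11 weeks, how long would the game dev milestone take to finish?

Actual critical path: Engine→Levels→UI→Netcode = 1+9+5+9 = 24 ⇒ 24 weeks.
Netcode lies on that path, so at 11 weeks the path becomes 26 weeks.
The critical path is still Engine→Levels→UI→Netcode; finish is now 26 weeks.

26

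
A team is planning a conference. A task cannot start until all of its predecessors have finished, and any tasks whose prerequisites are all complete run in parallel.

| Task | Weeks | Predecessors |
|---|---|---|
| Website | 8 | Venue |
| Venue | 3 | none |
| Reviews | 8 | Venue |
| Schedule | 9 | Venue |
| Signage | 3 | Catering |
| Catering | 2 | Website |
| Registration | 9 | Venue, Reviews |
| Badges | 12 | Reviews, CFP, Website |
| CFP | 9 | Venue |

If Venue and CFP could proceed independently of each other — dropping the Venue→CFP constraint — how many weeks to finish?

With the dependency in place, Venue→CFP→Badges = 3+9+12 = 24 sets the finish at 24 weeks.
Without Venue→CFP, CFP's earliest start moves from 3 to 0.
After: Venue→Reviews→Badges = 3+8+12 = 23 → 23 weeks.

23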